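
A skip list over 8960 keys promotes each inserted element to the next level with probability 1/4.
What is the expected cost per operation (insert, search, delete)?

Expected number of levels is O(log_4(8960)) = O(log n). A search visits O(1) expected nodes per level over O(log n) levels. Insert/delete are a search plus O(1) pointer updates per level. Expected O(log n) per operation.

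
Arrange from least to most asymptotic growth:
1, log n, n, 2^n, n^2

Ordered by growth rate: 1 < log n < n < n^2 < 2^n.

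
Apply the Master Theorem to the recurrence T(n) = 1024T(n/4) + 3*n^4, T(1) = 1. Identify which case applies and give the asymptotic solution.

a=1024, b=4, f(n)=3*n^4.
log_4(1024) = 5 > 4.
Since f(n) = O(n^4) is polynomially smaller than n^5, Case 1 applies.
T(n) = Theta(n^5).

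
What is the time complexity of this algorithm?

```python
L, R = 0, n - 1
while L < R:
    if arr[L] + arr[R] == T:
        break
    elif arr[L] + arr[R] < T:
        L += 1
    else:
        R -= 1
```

Time complexity: O(n).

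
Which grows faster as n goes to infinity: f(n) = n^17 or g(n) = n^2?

f(n) = n^17 grows faster: n^17/n^2 = n^15 -> infinity.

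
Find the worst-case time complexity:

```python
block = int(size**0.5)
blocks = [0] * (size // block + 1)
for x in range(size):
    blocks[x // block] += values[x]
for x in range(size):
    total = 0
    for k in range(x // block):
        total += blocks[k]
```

Time complexity: O(n * sqrt(n)).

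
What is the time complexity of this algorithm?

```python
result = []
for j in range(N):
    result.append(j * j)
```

Time complexity: O(n).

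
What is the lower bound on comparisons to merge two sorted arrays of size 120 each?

To merge two sorted arrays of size 120, we need at least 239 comparisons in the worst case. An adversary can force every element to be compared.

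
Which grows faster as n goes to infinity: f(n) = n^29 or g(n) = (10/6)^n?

g(n) = (10/6)^n grows faster: (10/6)^n is exponential with base 10/6 > 1, dominating every polynomial.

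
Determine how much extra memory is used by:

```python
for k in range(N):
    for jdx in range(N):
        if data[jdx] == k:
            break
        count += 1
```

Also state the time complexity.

Space complexity: O(1).
Only a constant amount of auxiliary storage is used; nothing grows with n.
Time complexity: O(n^2).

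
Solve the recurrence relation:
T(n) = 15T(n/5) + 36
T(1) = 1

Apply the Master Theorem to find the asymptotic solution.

a=15, b=5, f(n)=36. log_5(15) = 1.683. Case 1 of Master Theorem: T(n) = O(n^1.683).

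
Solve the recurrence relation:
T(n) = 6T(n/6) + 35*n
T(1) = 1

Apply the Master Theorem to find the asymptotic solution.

a=6, b=6, f(n)=35*n. log_6(6) = 1. Case 2: T(n) = O(n log n).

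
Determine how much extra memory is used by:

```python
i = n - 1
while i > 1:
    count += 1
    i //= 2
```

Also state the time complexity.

Space complexity: O(1).
Only a constant amount of auxiliary storage is used; nothing grows with n.
Time complexity: O(log n).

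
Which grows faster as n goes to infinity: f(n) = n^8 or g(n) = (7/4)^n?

g(n) = (7/4)^n grows faster: (7/4)^n is exponential with base 7/4 > 1, dominating every polynomial.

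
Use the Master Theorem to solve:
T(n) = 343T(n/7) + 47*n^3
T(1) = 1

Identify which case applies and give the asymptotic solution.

a=343, b=7, f(n)=47*n^3.
log_7(343) = 3, so n^(log_b(a)) = n^3.
f(n) = Theta(n^3), so Case 2 applies.
T(n) = Theta(n^3 log n).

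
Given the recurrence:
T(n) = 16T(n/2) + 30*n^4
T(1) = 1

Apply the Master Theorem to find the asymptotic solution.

a=16, b=2, f(n)=30*n^4. log_2(16) = 4. Case 2: T(n) = O(n^4 log n).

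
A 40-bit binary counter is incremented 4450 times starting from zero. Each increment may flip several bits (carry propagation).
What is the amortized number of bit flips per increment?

Bit i flips on every 2^i-th increment, so over 4450 increments bit i flips floor(4450/2^i) times. Summing over i: total flips < 2 * 4450. Amortized: < 2 = O(1) per increment.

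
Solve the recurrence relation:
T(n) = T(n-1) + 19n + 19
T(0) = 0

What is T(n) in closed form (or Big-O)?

Dominant term in sum is 19*sum(i, i=1..n) = 19*n*(n+1)/2 = O(n^2).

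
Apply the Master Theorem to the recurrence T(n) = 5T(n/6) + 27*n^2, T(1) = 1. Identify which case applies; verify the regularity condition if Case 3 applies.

a=5, b=6, f(n)=27*n^2.
log_6(5) = 0.8982 < 2.
f(n) = Omega(n^(0.8982+epsilon)) for some epsilon > 0, so Case 3 is the candidate.
Regularity: a*f(n/b) = 5*27*(n/6)^2 = (5/36)*27*n^2 <= c*f(n) with c = 5/36 < 1. Satisfied.
Case 3: T(n) = Theta(n^2).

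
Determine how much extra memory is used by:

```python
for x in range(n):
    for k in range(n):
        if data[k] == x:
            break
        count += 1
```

Space complexity: O(1).
Only a constant amount of auxiliary storage is used; nothing grows with n.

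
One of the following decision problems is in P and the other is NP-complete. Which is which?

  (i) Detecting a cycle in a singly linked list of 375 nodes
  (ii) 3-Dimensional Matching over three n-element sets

(i) is P: Floyd's tortoise-and-hare runs in O(n) time, O(1) space.
(ii) is NP-complete: one of Karp's 21 NP-complete problems.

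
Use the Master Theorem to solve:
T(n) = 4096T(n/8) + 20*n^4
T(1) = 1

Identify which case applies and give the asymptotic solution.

a=4096, b=8, f(n)=20*n^4.
log_8(4096) = 4, so n^(log_b(a)) = n^4.
f(n) = Theta(n^4), so Case 2 applies.
T(n) = Theta(n^4 log n).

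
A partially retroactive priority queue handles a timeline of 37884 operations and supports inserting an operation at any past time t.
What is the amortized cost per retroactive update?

Partially retroactive priority queues (Demaine-Iacono-Langerman) allow updates at past times with queries only at the present. With a balanced BST over the m = 37884 timeline events tracking bridges, each retroactive insert or delete is O(log m) amortized.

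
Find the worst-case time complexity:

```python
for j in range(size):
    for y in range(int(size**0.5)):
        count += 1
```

Time complexity: O(n * sqrt(n)).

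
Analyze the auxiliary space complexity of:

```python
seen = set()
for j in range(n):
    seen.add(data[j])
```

Space complexity: O(n).
Auxiliary storage grows linearly with the input size n in the worst case.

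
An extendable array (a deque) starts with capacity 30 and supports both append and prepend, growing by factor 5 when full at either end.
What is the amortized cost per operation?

Growth at either end copies all elements; capacities form a geometric sequence with ratio 5, so total copy cost over n operations is O(n) (two geometric series). Amortized O(1).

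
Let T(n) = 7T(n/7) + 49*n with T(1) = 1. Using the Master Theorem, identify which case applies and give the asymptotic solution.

a=7, b=7, f(n)=49*n.
log_7(7) = 1, so n^(log_b(a)) = n.
f(n) = Theta(n), so Case 2 applies.
T(n) = Theta(n log n).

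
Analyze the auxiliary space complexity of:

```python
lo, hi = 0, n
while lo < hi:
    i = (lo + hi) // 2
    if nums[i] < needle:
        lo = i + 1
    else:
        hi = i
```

Space complexity: O(1).
Only a constant amount of auxiliary storage is used; nothing grows with n.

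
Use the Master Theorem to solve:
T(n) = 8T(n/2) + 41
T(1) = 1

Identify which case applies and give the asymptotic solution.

a=8, b=2, f(n)=41.
log_2(8) = 3 > 0.
Since f(n) = O(n^0) is polynomially smaller than n^3, Case 1 applies.
T(n) = Theta(n^3).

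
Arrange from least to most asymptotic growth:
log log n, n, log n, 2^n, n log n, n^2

Ordered by growth rate: log log n < log n < n < n log n < n^2 < 2^n.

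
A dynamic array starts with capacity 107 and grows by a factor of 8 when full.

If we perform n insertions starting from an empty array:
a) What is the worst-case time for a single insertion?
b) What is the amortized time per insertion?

(a) Worst-case single insertion: O(n) -- when the array is full at capacity c, the resize copies all c elements, and c can be Theta(n).
(b) Resizes happen at sizes 107, 856, 6848, ... Total copy cost for n insertions: 107 + 856 + ... = O(n) (geometric series with ratio 1/8). Amortized cost per insertion: O(n)/n = O(1).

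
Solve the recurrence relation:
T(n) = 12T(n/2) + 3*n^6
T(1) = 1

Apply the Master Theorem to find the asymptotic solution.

a=12, b=2, f(n)=3*n^6. log_2(12) = 3.585 < 6. Case 3: T(n) = O(n^6).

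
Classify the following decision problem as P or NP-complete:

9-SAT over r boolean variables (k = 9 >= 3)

This problem is NP-complete: 3-SAT is NP-complete (Cook-Levin); k-SAT for k>=3 reduces from 3-SAT.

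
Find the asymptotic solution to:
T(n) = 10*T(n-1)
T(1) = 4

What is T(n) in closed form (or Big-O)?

Each step multiplies by 10. T(n) = T(1)*10^(n-1) = 4*10^(n-1).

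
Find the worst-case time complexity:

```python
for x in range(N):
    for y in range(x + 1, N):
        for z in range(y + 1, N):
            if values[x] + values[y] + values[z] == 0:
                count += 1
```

Time complexity: O(n^3).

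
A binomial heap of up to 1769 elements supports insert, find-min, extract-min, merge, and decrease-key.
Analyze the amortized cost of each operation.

A binomial heap with n <= 1769 elements has at most floor(log_2 1769) + 1 = 11 trees. Using potential Phi = number of trees: Insert adds one tree, but cascading merges reduce count -- amortized O(1). Find-min reads the cached minimum pointer: O(1). Extract-min creates O(log n) new trees: O(log n). Merge combines tree lists: O(log n). Decrease-key sifts the element up its tree of height <= log n: O(log n).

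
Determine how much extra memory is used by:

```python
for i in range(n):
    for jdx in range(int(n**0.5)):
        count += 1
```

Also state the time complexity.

Space complexity: O(1).
Only a constant amount of auxiliary storage is used; nothing grows with n.
Time complexity: O(n * sqrt(n)).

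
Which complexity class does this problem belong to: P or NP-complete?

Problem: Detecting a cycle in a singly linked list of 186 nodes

This problem is in P: Floyd's tortoise-and-hare runs in O(n) time, O(1) space.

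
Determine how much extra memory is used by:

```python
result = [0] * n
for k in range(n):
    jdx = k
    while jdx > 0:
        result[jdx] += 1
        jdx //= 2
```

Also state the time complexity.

Space complexity: O(n).
Auxiliary storage grows linearly with the input size n in the worst case.
Time complexity: O(n log n).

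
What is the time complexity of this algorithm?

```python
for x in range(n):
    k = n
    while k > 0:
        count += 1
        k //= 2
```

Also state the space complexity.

Time complexity: O(n log n).
Space complexity: O(1).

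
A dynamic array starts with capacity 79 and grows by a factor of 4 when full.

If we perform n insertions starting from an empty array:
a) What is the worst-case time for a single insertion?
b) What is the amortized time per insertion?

(a) Worst-case single insertion: O(n) -- when the array is full at capacity c, the resize copies all c elements, and c can be Theta(n).
(b) Resizes happen at sizes 79, 316, 1264, ... Total copy cost for n insertions: 79 + 316 + ... = O(n) (geometric series with ratio 1/4). Amortized cost per insertion: O(n)/n = O(1).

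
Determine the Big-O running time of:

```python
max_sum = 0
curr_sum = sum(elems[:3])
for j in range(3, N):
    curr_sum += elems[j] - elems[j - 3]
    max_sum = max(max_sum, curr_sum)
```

Time complexity: O(n).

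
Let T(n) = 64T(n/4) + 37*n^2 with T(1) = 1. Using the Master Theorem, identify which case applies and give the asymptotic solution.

a=64, b=4, f(n)=37*n^2.
log_4(64) = 3 > 2.
Since f(n) = O(n^2) is polynomially smaller than n^3, Case 1 applies.
T(n) = Theta(n^3).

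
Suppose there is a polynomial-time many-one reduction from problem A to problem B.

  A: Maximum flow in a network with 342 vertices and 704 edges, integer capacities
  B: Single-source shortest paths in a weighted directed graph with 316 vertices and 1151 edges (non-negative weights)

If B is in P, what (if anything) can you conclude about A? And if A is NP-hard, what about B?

A poly-time reduction A <=_p B means any A-instance can be transformed to a B-instance in poly time.
If B is in P: compose the reduction with B's poly-time algorithm to solve A in poly time, so A is in P.
If A is NP-hard: every NP problem reduces to A, which reduces to B; composing reductions, every NP problem reduces to B, so B is NP-hard.
(Here in fact A is P and B is P.)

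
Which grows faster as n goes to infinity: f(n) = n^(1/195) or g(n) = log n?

f(n) = n^(1/195) grows faster: any positive power of n dominates log n.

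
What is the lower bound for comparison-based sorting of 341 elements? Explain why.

A comparison-based sorting algorithm corresponds to a decision tree. With 341! possible permutations, the tree has 341! leaves. The height is at least log_2(341!) = Omega(n log n) by Stirling's approximation.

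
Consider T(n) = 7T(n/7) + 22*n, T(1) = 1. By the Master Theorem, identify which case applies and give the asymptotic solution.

a=7, b=7, f(n)=22*n.
log_7(7) = 1, so n^(log_b(a)) = n.
f(n) = Theta(n), so Case 2 applies.
T(n) = Theta(n log n).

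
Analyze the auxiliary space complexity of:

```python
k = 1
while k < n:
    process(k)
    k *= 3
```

Space complexity: O(1).
Only a constant amount of auxiliary storage is used; nothing grows with n.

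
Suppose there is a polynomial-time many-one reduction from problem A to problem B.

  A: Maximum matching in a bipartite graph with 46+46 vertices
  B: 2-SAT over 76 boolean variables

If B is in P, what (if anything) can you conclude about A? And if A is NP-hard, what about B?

A poly-time reduction A <=_p B means any A-instance can be transformed to a B-instance in poly time.
If B is in P: compose the reduction with B's poly-time algorithm to solve A in poly time, so A is in P.
If A is NP-hard: every NP problem reduces to A, which reduces to B; composing reductions, every NP problem reduces to B, so B is NP-hard.
(Here in fact A is P and B is P.)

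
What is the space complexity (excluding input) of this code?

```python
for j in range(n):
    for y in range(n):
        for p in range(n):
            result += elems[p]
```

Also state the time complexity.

Space complexity: O(1).
Only a constant amount of auxiliary storage is used; nothing grows with n.
Time complexity: O(n^3).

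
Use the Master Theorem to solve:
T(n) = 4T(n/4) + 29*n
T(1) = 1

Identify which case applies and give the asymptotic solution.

a=4, b=4, f(n)=29*n.
log_4(4) = 1, so n^(log_b(a)) = n.
f(n) = Theta(n), so Case 2 applies.
T(n) = Theta(n log n).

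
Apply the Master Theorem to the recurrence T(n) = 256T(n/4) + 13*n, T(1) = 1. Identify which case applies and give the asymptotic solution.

a=256, b=4, f(n)=13*n.
log_4(256) = 4 > 1.
Since f(n) = O(n^1) is polynomially smaller than n^4, Case 1 applies.
T(n) = Theta(n^4).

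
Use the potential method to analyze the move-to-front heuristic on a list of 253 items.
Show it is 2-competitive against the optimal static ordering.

Let Phi = number of inversions between the MTF list and the optimal static list (0 <= Phi <= C(253,2)). Accessing an element at MTF position k and optimal position j: the move-to-front destroys all k-1 inversions in front of it that are not in front in optimal (>= k-j of them) and creates at most j-1 new ones. Amortized cost <= k + (j-1) - (k-j) = 2j - 1 <= 2 * optimal cost.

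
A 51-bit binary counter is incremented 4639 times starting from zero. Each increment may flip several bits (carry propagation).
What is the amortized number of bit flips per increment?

Bit i flips on every 2^i-th increment, so over 4639 increments bit i flips floor(4639/2^i) times. Summing over i: total flips < 2 * 4639. Amortized: < 2 = O(1) per increment.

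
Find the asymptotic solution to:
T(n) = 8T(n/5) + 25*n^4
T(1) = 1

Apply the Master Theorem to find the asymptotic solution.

a=8, b=5, f(n)=25*n^4. log_5(8) = 1.292 < 4. Case 3: T(n) = O(n^4).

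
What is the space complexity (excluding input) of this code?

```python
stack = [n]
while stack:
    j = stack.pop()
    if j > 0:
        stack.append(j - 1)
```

Space complexity: O(1).
Only a constant amount of auxiliary storage is used; nothing grows with n.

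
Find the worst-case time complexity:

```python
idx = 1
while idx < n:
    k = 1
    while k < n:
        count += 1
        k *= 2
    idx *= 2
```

Time complexity: O(log^2 n).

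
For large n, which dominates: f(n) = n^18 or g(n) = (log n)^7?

f(n) = n^18 grows faster: any positive polynomial dominates any polylog.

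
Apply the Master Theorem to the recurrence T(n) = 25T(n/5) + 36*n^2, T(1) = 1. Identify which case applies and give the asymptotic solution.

a=25, b=5, f(n)=36*n^2.
log_5(25) = 2, so n^(log_b(a)) = n^2.
f(n) = Theta(n^2), so Case 2 applies.
T(n) = Theta(n^2 log n).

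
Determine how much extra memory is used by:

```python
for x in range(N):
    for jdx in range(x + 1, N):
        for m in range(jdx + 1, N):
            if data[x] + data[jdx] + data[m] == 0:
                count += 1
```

Space complexity: O(1).
Only a constant amount of auxiliary storage is used; nothing grows with n.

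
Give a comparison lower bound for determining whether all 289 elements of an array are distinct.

In the algebraic decision-tree model, the YES region for element distinctness on 289 elements has 289! connected components (one per ordering). Ben-Or's theorem then gives a lower bound of Omega(log(n!)) = Omega(n log n).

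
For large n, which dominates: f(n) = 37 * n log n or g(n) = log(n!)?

f(n) = 37 * n log n and g(n) = log(n!) are Theta of each other: Stirling: log(n!) = n log n - n + O(log n) = Theta(n log n); the constant 37 doesn't change the Theta class.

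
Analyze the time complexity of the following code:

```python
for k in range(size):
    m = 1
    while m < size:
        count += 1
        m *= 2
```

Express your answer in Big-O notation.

Time complexity: O(n log n).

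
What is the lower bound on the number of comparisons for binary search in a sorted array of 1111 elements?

With 1111 possible positions, we need at least ceil(log_2(1111)) = 11 comparisons. Each comparison splits the remaining candidates by at most half.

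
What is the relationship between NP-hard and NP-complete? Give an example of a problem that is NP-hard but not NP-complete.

NP-hard: at least as hard as any NP problem (but need not be in NP). NP-complete = NP-hard intersection NP. The Halting Problem is NP-hard but undecidable (not in NP). The optimization version of TSP is NP-hard but not a decision problem.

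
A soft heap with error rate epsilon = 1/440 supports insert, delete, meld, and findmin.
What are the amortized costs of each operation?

Soft heaps (Chazelle) allow up to an epsilon = 1/440 fraction of elements to have corrupted (raised) keys. Insert is O(log(1/epsilon)) = O(log 440) amortized -- the structure maintains heap-ordered binary trees of rank bounded by O(log(1/epsilon)). Meld concatenates root lists: O(1) amortized. Delete and findmin are O(1) amortized.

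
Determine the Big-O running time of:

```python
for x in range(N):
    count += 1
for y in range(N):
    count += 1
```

Time complexity: O(n).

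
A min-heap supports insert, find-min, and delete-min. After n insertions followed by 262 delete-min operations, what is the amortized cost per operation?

Insert takes O(log n) worst case. Delete-min takes O(log n). Over a sequence of n inserts and 262 delete-mins, total cost is O((n + 262) log n). Amortized per operation: O(log n).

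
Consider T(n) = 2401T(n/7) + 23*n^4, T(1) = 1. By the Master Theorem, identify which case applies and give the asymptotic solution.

a=2401, b=7, f(n)=23*n^4.
log_7(2401) = 4, so n^(log_b(a)) = n^4.
f(n) = Theta(n^4), so Case 2 applies.
T(n) = Theta(n^4 log n).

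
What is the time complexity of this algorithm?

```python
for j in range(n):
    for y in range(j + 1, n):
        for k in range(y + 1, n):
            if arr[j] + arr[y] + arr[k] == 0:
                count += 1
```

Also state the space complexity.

Time complexity: O(n^3).
Space complexity: O(1).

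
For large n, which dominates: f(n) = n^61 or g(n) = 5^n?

g(n) = 5^n grows faster: any exponential with base > 1 dominates every polynomial.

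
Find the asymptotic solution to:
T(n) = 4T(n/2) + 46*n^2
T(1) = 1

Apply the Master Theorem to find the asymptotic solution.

a=4, b=2, f(n)=46*n^2. log_2(4) = 2. Case 2: T(n) = O(n^2 log n).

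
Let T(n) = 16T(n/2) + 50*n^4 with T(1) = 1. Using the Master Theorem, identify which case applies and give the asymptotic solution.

a=16, b=2, f(n)=50*n^4.
log_2(16) = 4, so n^(log_b(a)) = n^4.
f(n) = Theta(n^4), so Case 2 applies.
T(n) = Theta(n^4 log n).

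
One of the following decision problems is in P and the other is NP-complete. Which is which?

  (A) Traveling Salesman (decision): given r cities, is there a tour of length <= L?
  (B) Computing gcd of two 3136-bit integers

(A) is NP-complete: reduces from Hamiltonian Cycle.
(B) is P: the Euclidean algorithm runs in polynomial time in the bit-length.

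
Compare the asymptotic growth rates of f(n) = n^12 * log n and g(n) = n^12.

f(n) = n^12 * log n grows faster: extra log n factor -> infinity.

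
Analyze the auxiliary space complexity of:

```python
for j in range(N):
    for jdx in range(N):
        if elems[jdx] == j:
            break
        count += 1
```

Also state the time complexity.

Space complexity: O(1).
Only a constant amount of auxiliary storage is used; nothing grows with n.
Time complexity: O(n^2).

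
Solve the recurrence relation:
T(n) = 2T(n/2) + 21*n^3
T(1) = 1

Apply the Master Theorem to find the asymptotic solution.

a=2, b=2, f(n)=21*n^3. log_2(2) = 1 < 3. Case 3: T(n) = O(n^3).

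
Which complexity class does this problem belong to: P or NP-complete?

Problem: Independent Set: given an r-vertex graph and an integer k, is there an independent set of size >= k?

This problem is NP-complete: complement of Clique (with k part of the input).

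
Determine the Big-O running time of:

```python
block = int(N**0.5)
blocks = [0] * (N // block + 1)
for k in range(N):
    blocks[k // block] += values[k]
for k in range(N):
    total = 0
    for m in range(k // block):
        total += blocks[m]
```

Time complexity: O(n * sqrt(n)).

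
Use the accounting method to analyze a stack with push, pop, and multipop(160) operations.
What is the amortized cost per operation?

Assign 2 credits per push (1 for the push, 1 saved for a future pop). Each pop or element popped by multipop(160) uses 1 saved credit. Total credits never go negative, so amortized cost is O(1).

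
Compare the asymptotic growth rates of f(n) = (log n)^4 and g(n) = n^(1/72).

g(n) = n^(1/72) grows faster: any positive power of n dominates any polylog.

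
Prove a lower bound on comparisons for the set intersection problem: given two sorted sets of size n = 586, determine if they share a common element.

For two sorted arrays of size n = 586, any correct algorithm must examine Omega(n) elements. If fewer are examined, an adversary places a common element in an unexamined gap. A merge-based scan achieves O(n), so the bound is tight.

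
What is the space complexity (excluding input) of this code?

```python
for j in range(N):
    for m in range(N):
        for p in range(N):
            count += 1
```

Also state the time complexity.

Space complexity: O(1).
Only a constant amount of auxiliary storage is used; nothing grows with n.
Time complexity: O(n^3).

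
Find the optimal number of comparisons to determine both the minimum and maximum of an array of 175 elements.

Naive approach: 348 comparisons (174 for max + 174 for min).
Optimal: Compare elements in pairs first (floor(n/2) = 87 comparisons), then find max among winners and min among losers (87 comparisons each).
Total: ceil(3n/2) - 2 = 261 comparisons. An adversary argument shows this is also a lower bound.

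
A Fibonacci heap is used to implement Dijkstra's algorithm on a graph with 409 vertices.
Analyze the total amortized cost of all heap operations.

Dijkstra performs 409 insert, 409 extract-min, and at most E decrease-key operations. With Fibonacci heap: insert O(1) amortized, extract-min O(log n) amortized, decrease-key O(1) amortized. Total with n = 409: O(n * 1 + n * log n + E * 1) = O(n log n + E).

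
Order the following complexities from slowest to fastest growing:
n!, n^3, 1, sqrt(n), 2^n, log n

Ordered by growth rate: 1 < log n < sqrt(n) < n^3 < 2^n < n!.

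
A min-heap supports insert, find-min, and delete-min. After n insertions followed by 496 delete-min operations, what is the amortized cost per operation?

Insert takes O(log n) worst case. Delete-min takes O(log n). Over a sequence of n inserts and 496 delete-mins, total cost is O((n + 496) log n). Amortized per operation: O(log n).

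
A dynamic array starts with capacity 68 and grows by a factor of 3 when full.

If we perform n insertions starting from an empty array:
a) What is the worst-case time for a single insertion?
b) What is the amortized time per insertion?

(a) Worst-case single insertion: O(n) -- when the array is full at capacity c, the resize copies all c elements, and c can be Theta(n).
(b) Resizes happen at sizes 68, 204, 612, ... Total copy cost for n insertions: 68 + 204 + ... = O(n) (geometric series with ratio 1/3). Amortized cost per insertion: O(n)/n = O(1).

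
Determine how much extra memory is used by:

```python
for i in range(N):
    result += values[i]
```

Space complexity: O(1).
Only a constant amount of auxiliary storage is used; nothing grows with n.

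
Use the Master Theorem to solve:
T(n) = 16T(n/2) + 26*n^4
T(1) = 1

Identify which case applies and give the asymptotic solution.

a=16, b=2, f(n)=26*n^4.
log_2(16) = 4, so n^(log_b(a)) = n^4.
f(n) = Theta(n^4), so Case 2 applies.
T(n) = Theta(n^4 log n).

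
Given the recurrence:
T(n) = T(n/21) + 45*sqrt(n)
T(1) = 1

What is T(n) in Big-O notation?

Each level contributes sqrt(n/21^k). Geometric series with ratio 1/sqrt(21) < 1 sums to O(sqrt(n)).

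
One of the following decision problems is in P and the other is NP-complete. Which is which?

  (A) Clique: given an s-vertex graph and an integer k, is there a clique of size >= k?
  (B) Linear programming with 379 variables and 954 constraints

(A) is NP-complete: complement of Independent Set / Vertex Cover (with k part of the input).
(B) is P: the ellipsoid and interior-point methods run in polynomial time.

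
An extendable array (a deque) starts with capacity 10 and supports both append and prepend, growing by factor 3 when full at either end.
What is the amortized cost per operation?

Growth at either end copies all elements; capacities form a geometric sequence with ratio 3, so total copy cost over n operations is O(n) (two geometric series). Amortized O(1).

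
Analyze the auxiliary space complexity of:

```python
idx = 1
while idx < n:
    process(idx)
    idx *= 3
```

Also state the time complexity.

Space complexity: O(1).
Only a constant amount of auxiliary storage is used; nothing grows with n.
Time complexity: O(log n).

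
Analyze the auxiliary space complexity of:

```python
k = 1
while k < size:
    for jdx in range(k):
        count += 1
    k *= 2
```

Space complexity: O(1).
Only a constant amount of auxiliary storage is used; nothing grows with n.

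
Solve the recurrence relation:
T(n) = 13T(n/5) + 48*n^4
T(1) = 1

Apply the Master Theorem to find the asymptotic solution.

a=13, b=5, f(n)=48*n^4. log_5(13) = 1.594 < 4. Case 3: T(n) = O(n^4).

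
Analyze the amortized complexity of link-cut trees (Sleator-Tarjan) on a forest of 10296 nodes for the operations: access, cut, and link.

Link-cut trees represent the forest using splay trees over preferred paths. With potential Phi = sum over nodes of log(size of virtual subtree), each access on 10296 nodes is O(log 10296) = O(log n) amortized by the splay-tree access lemma. Cut and link are O(1) plus one access.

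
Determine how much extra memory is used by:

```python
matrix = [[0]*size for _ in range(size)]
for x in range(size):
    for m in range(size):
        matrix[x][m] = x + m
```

Space complexity: O(n^2).
A 2D structure of size n x n is allocated.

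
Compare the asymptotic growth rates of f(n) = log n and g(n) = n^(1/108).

g(n) = n^(1/108) grows faster: any positive power of n dominates log n.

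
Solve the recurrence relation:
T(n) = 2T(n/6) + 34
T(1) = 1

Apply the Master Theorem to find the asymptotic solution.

a=2, b=6, f(n)=34. log_6(2) = 0.3869. Case 1 of Master Theorem: T(n) = O(n^0.3869).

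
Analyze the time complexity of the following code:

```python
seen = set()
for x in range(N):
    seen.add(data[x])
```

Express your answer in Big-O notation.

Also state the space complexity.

Time complexity: O(n).
Space complexity: O(n).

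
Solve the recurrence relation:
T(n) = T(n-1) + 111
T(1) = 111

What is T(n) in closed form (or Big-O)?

Unrolling: T(n) = T(n-1) + 111 = T(n-2) + 2*111 = ... = T(1) + (n-1)*111 = 111 + (n-1)*111 = 111n.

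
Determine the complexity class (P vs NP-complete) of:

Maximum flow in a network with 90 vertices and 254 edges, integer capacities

This problem is in P: Edmonds-Karp / push-relabel run in polynomial time.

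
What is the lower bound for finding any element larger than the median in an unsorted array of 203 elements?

To find an element larger than the median of 203 elements, we must see Omega(n) elements. Without seeing enough elements, an adversary can make any unseen element the median.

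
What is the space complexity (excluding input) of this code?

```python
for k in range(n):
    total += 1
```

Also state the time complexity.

Space complexity: O(1).
Only a constant amount of auxiliary storage is used; nothing grows with n.
Time complexity: O(n).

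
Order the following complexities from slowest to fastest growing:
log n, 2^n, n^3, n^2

Ordered by growth rate: log n < n^2 < n^3 < 2^n.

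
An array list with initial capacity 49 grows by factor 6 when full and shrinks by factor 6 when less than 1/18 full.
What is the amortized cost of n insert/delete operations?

Using potential function Phi = |6*size - capacity|. Resizing costs are offset by potential release. Amortized O(1) per operation.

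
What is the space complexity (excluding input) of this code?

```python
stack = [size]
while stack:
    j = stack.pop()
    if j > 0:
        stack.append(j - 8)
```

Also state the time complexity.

Space complexity: O(1).
Only a constant amount of auxiliary storage is used; nothing grows with n.
Time complexity: O(n).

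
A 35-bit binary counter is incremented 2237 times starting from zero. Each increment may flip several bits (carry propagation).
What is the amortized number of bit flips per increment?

Bit i flips on every 2^i-th increment, so over 2237 increments bit i flips floor(2237/2^i) times. Summing over i: total flips < 2 * 2237. Amortized: < 2 = O(1) per increment.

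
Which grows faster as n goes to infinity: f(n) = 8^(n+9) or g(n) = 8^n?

f(n) = 8^(n+9) and g(n) = 8^n are Theta of each other: 8^(n+9) = 8^9 * 8^n = Theta(8^n).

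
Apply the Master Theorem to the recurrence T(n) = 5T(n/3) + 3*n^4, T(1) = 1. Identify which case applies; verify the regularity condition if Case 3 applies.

a=5, b=3, f(n)=3*n^4.
log_3(5) = 1.465 < 4.
f(n) = Omega(n^(1.465+epsilon)) for some epsilon > 0, so Case 3 is the candidate.
Regularity: a*f(n/b) = 5*3*(n/3)^4 = (5/81)*3*n^4 <= c*f(n) with c = 5/81 < 1. Satisfied.
Case 3: T(n) = Theta(n^4).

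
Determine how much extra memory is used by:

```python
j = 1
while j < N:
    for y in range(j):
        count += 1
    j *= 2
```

Space complexity: O(1).
Only a constant amount of auxiliary storage is used; nothing grows with n.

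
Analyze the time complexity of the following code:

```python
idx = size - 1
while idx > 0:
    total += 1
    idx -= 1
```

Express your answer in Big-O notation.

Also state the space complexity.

Time complexity: O(n).
Space complexity: O(1).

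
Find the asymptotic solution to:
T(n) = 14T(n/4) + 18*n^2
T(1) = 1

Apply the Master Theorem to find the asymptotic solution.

a=14, b=4, f(n)=18*n^2. log_4(14) = 1.904 < 2. Case 3: T(n) = O(n^2).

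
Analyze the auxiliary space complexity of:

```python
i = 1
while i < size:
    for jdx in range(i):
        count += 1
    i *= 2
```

Space complexity: O(1).
Only a constant amount of auxiliary storage is used; nothing grows with n.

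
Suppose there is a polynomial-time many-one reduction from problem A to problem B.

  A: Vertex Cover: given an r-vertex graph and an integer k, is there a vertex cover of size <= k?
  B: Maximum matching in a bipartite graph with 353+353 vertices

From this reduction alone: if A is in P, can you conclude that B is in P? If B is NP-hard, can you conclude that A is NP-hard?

A poly-time reduction A <=_p B transfers tractability DOWN (B easy => A easy) and hardness UP (A hard => B hard), not the reverse.
From A in P, the reduction alone does NOT give B in P: any problem in P trivially reduces to SAT, yet SAT is not known to be in P.
From B NP-hard, the reduction alone does NOT give A NP-hard: again, easy problems reduce to hard ones.
(Here in fact A is NP-complete and B is in P, so no such reduction is known -- its existence would imply P = NP; the analysis concerns only what the assumed reduction would or would not let you conclude.)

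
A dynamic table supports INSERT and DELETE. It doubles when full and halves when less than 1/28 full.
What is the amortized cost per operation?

Using potential function Phi = |2*num_items - table_size| when load > 1/2, and Phi = table_size/2 - num_items otherwise. The gap of 1/28 vs 1/2 for shrinking prevents thrashing. Both insert and delete have O(1) amortized cost.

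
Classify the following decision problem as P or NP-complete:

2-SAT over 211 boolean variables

This problem is in P: 2-SAT is solvable in linear time via implication-graph SCCs.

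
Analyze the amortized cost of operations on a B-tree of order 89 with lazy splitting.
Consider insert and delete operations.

In a B-tree of order 89, a node splits when it has 89 keys. With lazy splitting, we use potential Phi = number of full nodes + number of near-empty nodes. Each split costs O(1) but reduces potential. Between splits, at least 44 insertions must occur in that node. Amortized structural cost is O(1) per operation, plus O(log_89 n) traversal.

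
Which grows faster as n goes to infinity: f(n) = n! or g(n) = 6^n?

f(n) = n! grows faster: n!/6^n -> infinity by Stirling.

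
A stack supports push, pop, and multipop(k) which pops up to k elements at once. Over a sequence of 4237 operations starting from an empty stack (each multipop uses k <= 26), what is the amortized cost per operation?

Each element is pushed exactly once and popped at most once (whether by pop or as part of a multipop). So the total number of individual pops over the whole sequence is at most the number of pushes, which is at most 4237. Total work <= 2 * 4237, hence O(1) amortized per operation.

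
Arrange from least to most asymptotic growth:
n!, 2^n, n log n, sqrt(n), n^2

Ordered by growth rate: sqrt(n) < n log n < n^2 < 2^n < n!.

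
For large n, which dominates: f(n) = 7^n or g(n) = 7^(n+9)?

f(n) = 7^n and g(n) = 7^(n+9) are Theta of each other: 7^(n+9) = 7^9 * 7^n = Theta(7^n).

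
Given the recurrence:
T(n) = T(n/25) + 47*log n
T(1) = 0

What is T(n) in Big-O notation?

Each of the log_25(n) levels adds O(log n). T(n) = O(log^2 n).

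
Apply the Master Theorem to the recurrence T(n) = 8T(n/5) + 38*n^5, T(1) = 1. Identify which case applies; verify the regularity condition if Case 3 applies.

a=8, b=5, f(n)=38*n^5.
log_5(8) = 1.292 < 5.
f(n) = Omega(n^(1.292+epsilon)) for some epsilon > 0, so Case 3 is the candidate.
Regularity: a*f(n/b) = 8*38*(n/5)^5 = (8/3125)*38*n^5 <= c*f(n) with c = 8/3125 < 1. Satisfied.
Case 3: T(n) = Theta(n^5).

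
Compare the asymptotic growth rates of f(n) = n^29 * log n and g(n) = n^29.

f(n) = n^29 * log n grows faster: extra log n factor -> infinity.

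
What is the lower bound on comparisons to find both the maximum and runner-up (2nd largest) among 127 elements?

Lower bound: finding the max needs 127-1 comparisons. By an adversary weight-doubling argument, the maximum element must personally win at least ceil(log_2(127)) = 7 comparisons in any correct algorithm. The 2nd largest is among those 7 direct losers, and distinguishing it requires 7-1 more comparisons. Total >= 127-1 + 7-1 = 132. A balanced tournament achieves this bound exactly.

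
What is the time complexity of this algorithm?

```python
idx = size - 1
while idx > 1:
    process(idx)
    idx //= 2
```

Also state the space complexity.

Time complexity: O(log n).
Space complexity: O(1).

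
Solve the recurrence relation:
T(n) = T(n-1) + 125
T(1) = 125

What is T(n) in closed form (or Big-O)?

Unrolling: T(n) = T(n-1) + 125 = T(n-2) + 2*125 = ... = T(1) + (n-1)*125 = 125 + (n-1)*125 = 125n.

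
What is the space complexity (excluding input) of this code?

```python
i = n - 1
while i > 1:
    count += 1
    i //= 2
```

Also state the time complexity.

Space complexity: O(1).
Only a constant amount of auxiliary storage is used; nothing grows with n.
Time complexity: O(log n).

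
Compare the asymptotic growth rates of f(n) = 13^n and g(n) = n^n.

g(n) = n^n grows faster: n^n / 13^n = (n/13)^n -> infinity once n > 13.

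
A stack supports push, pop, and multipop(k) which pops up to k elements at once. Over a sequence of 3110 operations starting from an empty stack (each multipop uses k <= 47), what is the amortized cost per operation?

Each element is pushed exactly once and popped at most once (whether by pop or as part of a multipop). So the total number of individual pops over the whole sequence is at most the number of pushes, which is at most 3110. Total work <= 2 * 3110, hence O(1) amortized per operation.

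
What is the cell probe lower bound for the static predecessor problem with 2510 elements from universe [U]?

The Patrascu-Thorup lower bound shows any data structure on n = 2510 elements using O(n * polylog(n)) space requires Omega(log log U) query time. van Emde Boas trees achieve O(log log U) with O(U) space.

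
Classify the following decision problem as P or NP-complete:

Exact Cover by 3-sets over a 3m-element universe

This problem is NP-complete: one of Karp's 21 NP-complete problems.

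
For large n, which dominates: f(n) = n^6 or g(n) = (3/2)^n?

g(n) = (3/2)^n grows faster: (3/2)^n is exponential with base 3/2 > 1, dominating every polynomial.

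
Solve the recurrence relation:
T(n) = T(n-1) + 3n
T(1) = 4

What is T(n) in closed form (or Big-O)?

Unrolling: T(n) = 4 + 3*(2 + 3 + ... + n) = 4 + 3*(n(n+1)/2 - 1) = O(n^2).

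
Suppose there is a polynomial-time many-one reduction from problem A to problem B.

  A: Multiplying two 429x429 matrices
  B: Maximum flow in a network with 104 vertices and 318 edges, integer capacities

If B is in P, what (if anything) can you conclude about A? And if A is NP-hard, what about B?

A poly-time reduction A <=_p B means any A-instance can be transformed to a B-instance in poly time.
If B is in P: compose the reduction with B's poly-time algorithm to solve A in poly time, so A is in P.
If A is NP-hard: every NP problem reduces to A, which reduces to B; composing reductions, every NP problem reduces to B, so B is NP-hard.
(Here in fact A is P and B is P.)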